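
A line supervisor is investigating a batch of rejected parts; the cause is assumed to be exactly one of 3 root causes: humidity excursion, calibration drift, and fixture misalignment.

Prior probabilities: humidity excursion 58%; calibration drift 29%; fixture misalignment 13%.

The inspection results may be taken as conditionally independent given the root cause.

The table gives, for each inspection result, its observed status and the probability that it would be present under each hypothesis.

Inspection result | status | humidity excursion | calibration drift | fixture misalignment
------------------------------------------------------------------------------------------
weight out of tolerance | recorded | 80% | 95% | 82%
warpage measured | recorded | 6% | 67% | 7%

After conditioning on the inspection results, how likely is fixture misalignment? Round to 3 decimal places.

0.034

For each hypothesis, the unnormalized posterior weight is prior × product of the inspection result likelihoods:
  humidity excursion: 0.58 × 0.80 × 0.06 = 0.02784
  calibration drift: 0.29 × 0.95 × 0.67 = 0.18458
  fixture misalignment: 0.13 × 0.82 × 0.07 = 0.007462
Marginal likelihood of the evidence = 0.21989.
P(fixture misalignment | evidence) = 0.007462 / 0.21989 ≈ 0.034.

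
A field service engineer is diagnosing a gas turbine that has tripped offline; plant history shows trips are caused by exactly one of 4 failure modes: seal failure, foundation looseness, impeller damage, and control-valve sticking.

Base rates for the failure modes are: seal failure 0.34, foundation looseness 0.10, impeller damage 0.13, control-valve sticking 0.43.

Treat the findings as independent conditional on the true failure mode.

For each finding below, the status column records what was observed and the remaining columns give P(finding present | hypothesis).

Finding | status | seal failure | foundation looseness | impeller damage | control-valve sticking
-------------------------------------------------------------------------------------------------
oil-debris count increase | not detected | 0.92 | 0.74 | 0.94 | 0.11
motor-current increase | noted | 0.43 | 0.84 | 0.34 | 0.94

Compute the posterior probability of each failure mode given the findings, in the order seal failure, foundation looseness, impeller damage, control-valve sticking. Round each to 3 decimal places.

0.030, 0.055, 0.007, 0.909

For each hypothesis, the unnormalized posterior weight is prior × product of the finding likelihoods (using 1 − P(present | H) for each absent finding):
  seal failure: 0.34 × (1 − 0.92) × 0.43 = 0.011696
  foundation looseness: 0.10 × (1 − 0.74) × 0.84 = 0.02184
  impeller damage: 0.13 × (1 − 0.94) × 0.34 = 0.002652
  control-valve sticking: 0.43 × (1 − 0.11) × 0.94 = 0.35974
The unnormalized weights sum to 0.39593.
P(seal failure | evidence) = 0.011696 / 0.39593 ≈ 0.030
P(foundation looseness | evidence) = 0.02184 / 0.39593 ≈ 0.055
P(impeller damage | evidence) = 0.002652 / 0.39593 ≈ 0.007
P(control-valve sticking | evidence) = 0.35974 / 0.39593 ≈ 0.909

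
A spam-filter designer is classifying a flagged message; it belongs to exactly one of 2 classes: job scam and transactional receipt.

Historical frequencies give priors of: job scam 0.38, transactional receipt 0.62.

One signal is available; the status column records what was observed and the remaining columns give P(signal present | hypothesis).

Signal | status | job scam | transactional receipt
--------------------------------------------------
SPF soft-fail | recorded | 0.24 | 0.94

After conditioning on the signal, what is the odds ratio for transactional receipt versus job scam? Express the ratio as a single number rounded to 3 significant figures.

Unnormalized posterior weight (prior times the signal likelihood) for each of the two hypotheses:
  transactional receipt: 0.62 × 0.94 = 0.5828
  job scam: 0.38 × 0.24 = 0.0912
Odds(transactional receipt : job scam) = 0.5828 / 0.0912 ≈ 6.39.

6.39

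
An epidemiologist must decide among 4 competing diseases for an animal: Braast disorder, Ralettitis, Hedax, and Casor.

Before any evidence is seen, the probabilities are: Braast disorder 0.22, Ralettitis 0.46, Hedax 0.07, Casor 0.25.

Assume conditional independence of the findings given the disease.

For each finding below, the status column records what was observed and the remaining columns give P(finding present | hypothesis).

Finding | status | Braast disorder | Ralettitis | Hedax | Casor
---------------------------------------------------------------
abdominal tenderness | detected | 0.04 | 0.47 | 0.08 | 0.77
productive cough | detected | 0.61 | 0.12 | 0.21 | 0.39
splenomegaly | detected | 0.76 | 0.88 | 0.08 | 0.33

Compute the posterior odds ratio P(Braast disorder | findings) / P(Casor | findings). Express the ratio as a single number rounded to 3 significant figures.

The normalizing constant cancels in an odds ratio, so compute prior × likelihood for the two hypotheses only:
  Braast disorder: 0.22 × 0.04 × 0.61 × 0.76 = 0.0040797
  Casor: 0.25 × 0.77 × 0.39 × 0.33 = 0.024775
Odds(Braast disorder : Casor) = 0.0040797 / 0.024775 ≈ 0.165.

0.165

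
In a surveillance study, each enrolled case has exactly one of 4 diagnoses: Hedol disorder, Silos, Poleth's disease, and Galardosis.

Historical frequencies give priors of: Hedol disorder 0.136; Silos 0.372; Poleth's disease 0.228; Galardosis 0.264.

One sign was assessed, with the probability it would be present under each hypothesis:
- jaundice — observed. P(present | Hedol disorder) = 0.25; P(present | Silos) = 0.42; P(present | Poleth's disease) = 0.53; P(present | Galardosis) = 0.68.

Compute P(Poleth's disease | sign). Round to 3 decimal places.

0.246

By Bayes' rule, the unnormalized weight for each hypothesis is prior × likelihood:
  Hedol disorder: 0.136 × 0.25 = 0.034
  Silos: 0.372 × 0.42 = 0.15624
  Poleth's disease: 0.228 × 0.53 = 0.12084
  Galardosis: 0.264 × 0.68 = 0.17952
Marginal likelihood of the evidence = 0.4906.
P(Poleth's disease | evidence) = 0.12084 / 0.4906 ≈ 0.246.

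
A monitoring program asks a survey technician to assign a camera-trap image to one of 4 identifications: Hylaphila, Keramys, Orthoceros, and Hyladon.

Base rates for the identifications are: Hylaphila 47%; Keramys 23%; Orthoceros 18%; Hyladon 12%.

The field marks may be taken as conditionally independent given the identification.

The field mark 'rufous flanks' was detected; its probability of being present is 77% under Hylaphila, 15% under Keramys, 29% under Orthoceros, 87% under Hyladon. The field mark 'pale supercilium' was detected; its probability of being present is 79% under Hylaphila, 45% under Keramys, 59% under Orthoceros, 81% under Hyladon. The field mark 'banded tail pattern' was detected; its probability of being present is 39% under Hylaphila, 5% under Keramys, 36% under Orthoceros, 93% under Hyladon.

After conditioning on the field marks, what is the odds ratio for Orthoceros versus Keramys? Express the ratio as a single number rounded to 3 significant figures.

14.3

Unnormalized posterior weight (prior times the field mark likelihoods) for each of the two hypotheses:
  Orthoceros: 0.18 × 0.29 × 0.59 × 0.36 = 0.011087
  Keramys: 0.23 × 0.15 × 0.45 × 0.05 = 0.00077625
Odds(Orthoceros : Keramys) = 0.011087 / 0.00077625 ≈ 14.3.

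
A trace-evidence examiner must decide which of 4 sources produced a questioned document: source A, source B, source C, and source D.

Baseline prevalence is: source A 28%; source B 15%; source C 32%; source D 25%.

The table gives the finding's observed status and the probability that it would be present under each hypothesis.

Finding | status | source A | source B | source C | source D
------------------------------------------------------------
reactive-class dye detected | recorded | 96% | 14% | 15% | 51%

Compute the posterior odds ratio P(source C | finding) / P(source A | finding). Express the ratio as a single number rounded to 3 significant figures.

0.179

Unnormalized posterior weight (prior times the finding likelihood) for each of the two hypotheses:
  source C: 0.32 × 0.15 = 0.048
  source A: 0.28 × 0.96 = 0.2688
Posterior odds = 0.048 / 0.2688 ≈ 0.179.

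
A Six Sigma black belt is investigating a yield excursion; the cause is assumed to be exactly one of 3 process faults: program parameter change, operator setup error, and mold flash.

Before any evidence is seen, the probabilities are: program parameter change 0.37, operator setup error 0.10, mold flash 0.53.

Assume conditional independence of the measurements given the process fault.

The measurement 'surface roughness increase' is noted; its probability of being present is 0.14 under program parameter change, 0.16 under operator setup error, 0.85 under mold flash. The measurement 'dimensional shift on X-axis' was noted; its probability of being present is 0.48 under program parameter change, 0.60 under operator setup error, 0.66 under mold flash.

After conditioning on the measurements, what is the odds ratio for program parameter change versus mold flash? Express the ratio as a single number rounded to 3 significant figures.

0.0836

Posterior odds equal prior odds times the likelihood ratio; only the two competing hypotheses matter.
  program parameter change: 0.37 × 0.14 × 0.48 = 0.024864
  mold flash: 0.53 × 0.85 × 0.66 = 0.29733
Odds(program parameter change : mold flash) = 0.024864 / 0.29733 ≈ 0.0836.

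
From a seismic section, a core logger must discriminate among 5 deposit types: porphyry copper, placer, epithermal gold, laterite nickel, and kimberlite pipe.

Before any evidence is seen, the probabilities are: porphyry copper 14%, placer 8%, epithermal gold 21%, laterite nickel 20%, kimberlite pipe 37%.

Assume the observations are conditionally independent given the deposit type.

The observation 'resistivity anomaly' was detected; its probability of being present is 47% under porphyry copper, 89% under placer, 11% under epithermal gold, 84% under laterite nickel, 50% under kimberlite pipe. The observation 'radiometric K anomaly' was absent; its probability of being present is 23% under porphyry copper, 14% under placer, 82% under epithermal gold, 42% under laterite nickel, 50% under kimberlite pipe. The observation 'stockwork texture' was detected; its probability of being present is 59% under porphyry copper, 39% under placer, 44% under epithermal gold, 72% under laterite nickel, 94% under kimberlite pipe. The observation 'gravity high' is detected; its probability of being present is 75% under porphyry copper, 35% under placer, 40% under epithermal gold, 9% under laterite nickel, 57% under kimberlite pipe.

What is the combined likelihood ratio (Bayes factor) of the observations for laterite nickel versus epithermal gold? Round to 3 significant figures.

The Bayes factor is the ratio of the joint likelihoods of the evidence pattern under the two hypotheses (using 1 − P(present | H) for each absent observation).
  laterite nickel: 0.84 × (1 − 0.42) × 0.72 × 0.09 = 0.031571
  epithermal gold: 0.11 × (1 − 0.82) × 0.44 × 0.40 = 0.0034848
Bayes factor = 0.031571 / 0.0034848 ≈ 9.06

9.06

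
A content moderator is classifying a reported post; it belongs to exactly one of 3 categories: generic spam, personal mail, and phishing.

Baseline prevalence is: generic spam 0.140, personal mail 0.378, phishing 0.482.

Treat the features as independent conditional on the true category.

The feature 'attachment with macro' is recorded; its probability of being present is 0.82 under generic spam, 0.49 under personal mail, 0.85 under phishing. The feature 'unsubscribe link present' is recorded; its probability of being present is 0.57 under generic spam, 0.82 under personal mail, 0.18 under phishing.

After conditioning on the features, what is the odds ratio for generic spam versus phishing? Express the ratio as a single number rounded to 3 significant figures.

0.887

Posterior odds equal prior odds times the likelihood ratio; only the two competing hypotheses matter.
  generic spam: 0.140 × 0.82 × 0.57 = 0.065436
  phishing: 0.482 × 0.85 × 0.18 = 0.073746
Posterior odds = 0.065436 / 0.073746 ≈ 0.887.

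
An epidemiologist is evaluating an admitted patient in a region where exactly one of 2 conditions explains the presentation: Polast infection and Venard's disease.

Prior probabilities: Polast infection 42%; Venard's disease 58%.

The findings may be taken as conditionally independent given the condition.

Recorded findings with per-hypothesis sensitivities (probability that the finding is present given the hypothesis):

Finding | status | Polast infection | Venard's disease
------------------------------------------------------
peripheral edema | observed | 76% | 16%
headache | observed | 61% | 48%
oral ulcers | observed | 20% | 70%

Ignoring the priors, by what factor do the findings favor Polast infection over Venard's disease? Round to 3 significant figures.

Joint likelihood of the evidence pattern under each hypothesis:
  Polast infection: 0.76 × 0.61 × 0.20 = 0.09272
  Venard's disease: 0.16 × 0.48 × 0.70 = 0.05376
Bayes factor = 0.09272 / 0.05376 ≈ 1.72

1.72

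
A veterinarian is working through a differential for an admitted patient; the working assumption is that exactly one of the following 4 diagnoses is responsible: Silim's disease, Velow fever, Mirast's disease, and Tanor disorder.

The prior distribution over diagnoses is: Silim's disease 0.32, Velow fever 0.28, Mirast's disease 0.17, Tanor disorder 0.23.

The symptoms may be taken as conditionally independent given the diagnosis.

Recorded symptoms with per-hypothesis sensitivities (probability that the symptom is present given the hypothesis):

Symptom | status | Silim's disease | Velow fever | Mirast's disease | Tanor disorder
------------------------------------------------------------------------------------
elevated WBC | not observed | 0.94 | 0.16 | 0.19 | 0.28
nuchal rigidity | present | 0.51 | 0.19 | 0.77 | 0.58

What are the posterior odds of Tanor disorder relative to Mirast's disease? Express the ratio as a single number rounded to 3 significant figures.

0.906

Posterior odds equal prior odds times the likelihood ratio; only the two competing hypotheses matter (using 1 − P(present | H) for each absent symptom).
  Tanor disorder: 0.23 × (1 − 0.28) × 0.58 = 0.096048
  Mirast's disease: 0.17 × (1 − 0.19) × 0.77 = 0.10603
Odds(Tanor disorder : Mirast's disease) = 0.096048 / 0.10603 ≈ 0.906.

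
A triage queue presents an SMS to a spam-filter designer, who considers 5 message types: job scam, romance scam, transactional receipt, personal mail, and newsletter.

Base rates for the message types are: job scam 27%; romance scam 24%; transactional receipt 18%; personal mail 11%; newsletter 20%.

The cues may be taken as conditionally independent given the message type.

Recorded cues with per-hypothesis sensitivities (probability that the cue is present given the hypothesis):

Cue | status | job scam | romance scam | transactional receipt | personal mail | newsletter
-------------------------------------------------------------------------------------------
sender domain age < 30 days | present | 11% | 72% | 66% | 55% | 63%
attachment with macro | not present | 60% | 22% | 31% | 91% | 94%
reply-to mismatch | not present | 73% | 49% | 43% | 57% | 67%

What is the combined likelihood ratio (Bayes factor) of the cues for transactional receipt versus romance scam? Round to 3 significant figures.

0.906

The Bayes factor is the ratio of the joint likelihoods of the cue pattern under the two hypotheses (using 1 − P(present | H) for each absent cue).
  transactional receipt: 0.66 × (1 − 0.31) × (1 − 0.43) = 0.25958
  romance scam: 0.72 × (1 − 0.22) × (1 − 0.49) = 0.28642
Bayes factor = 0.25958 / 0.28642 ≈ 0.906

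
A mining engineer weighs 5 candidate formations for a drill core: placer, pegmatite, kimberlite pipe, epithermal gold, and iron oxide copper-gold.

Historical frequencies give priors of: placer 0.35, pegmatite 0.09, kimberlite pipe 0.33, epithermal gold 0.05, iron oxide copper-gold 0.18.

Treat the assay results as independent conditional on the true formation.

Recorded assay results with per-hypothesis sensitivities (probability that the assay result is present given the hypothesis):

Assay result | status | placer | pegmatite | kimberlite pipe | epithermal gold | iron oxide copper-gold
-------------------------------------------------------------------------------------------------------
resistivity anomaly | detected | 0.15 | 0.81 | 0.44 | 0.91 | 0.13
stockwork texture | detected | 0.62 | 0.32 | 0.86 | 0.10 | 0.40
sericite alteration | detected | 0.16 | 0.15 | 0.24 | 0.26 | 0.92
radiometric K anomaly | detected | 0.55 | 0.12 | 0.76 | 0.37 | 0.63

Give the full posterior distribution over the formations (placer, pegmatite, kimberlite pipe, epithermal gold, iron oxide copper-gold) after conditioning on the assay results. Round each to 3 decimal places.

0.090, 0.013, 0.713, 0.014, 0.170

Multiply each prior by the joint likelihood of the assay result pattern:
  placer: 0.35 × 0.15 × 0.62 × 0.16 × 0.55 = 0.0028644
  pegmatite: 0.09 × 0.81 × 0.32 × 0.15 × 0.12 = 0.0004199
  kimberlite pipe: 0.33 × 0.44 × 0.86 × 0.24 × 0.76 = 0.022777
  epithermal gold: 0.05 × 0.91 × 0.10 × 0.26 × 0.37 = 0.00043771
  iron oxide copper-gold: 0.18 × 0.13 × 0.40 × 0.92 × 0.63 = 0.0054251
Normalizing constant Z = 0.0028644 + 0.0004199 + 0.022777 + 0.00043771 + 0.0054251 = 0.031924.
P(placer | evidence) = 0.0028644 / 0.031924 ≈ 0.090
P(pegmatite | evidence) = 0.0004199 / 0.031924 ≈ 0.013
P(kimberlite pipe | evidence) = 0.022777 / 0.031924 ≈ 0.713
P(epithermal gold | evidence) = 0.00043771 / 0.031924 ≈ 0.014
P(iron oxide copper-gold | evidence) = 0.0054251 / 0.031924 ≈ 0.170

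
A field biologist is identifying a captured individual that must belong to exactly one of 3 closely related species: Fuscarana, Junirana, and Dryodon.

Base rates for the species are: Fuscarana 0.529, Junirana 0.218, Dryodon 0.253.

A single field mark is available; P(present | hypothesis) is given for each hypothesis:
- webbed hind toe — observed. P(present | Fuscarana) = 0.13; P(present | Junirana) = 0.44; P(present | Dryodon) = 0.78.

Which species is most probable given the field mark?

Multiply each prior by the likelihood of the field mark:
  Fuscarana: 0.529 × 0.13 = 0.06877
  Junirana: 0.218 × 0.44 = 0.09592
  Dryodon: 0.253 × 0.78 = 0.19734
The unnormalized weights sum to 0.36203.
P(Fuscarana | evidence) ≈ 0.06877 / 0.36203 ≈ 0.190
P(Junirana | evidence) ≈ 0.09592 / 0.36203 ≈ 0.265
P(Dryodon | evidence) ≈ 0.19734 / 0.36203 ≈ 0.545
The largest is 0.545, so Dryodon is most probable.

Dryodon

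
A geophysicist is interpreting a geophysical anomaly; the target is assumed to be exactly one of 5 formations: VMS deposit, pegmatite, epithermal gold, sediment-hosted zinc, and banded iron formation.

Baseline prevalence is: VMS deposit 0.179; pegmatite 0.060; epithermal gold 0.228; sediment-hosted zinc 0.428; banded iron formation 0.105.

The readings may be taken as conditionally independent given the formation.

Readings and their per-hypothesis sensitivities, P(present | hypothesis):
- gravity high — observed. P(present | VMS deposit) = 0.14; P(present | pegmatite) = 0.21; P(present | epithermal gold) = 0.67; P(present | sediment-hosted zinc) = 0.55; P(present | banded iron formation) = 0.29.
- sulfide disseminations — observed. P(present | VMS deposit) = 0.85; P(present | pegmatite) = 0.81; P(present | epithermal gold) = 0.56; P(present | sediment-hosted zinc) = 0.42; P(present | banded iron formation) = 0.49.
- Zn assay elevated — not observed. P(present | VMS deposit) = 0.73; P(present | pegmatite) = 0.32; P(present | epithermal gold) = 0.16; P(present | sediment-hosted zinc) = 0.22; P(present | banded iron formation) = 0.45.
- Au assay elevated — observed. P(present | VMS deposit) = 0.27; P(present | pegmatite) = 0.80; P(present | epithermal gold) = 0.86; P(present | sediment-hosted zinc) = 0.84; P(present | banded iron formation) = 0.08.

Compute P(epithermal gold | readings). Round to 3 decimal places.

0.460

For each hypothesis, the unnormalized posterior weight is prior × product of the reading likelihoods (using 1 − P(present | H) for each absent reading):
  VMS deposit: 0.179 × 0.14 × 0.85 × (1 − 0.73) × 0.27 = 0.0015528
  pegmatite: 0.060 × 0.21 × 0.81 × (1 − 0.32) × 0.80 = 0.0055521
  epithermal gold: 0.228 × 0.67 × 0.56 × (1 − 0.16) × 0.86 = 0.061798
  sediment-hosted zinc: 0.428 × 0.55 × 0.42 × (1 − 0.22) × 0.84 = 0.064778
  banded iron formation: 0.105 × 0.29 × 0.49 × (1 − 0.45) × 0.08 = 0.0006565
Normalizing constant Z = 0.0015528 + 0.0055521 + 0.061798 + 0.064778 + 0.0006565 = 0.13434.
P(epithermal gold | evidence) = 0.061798 / 0.13434 ≈ 0.460.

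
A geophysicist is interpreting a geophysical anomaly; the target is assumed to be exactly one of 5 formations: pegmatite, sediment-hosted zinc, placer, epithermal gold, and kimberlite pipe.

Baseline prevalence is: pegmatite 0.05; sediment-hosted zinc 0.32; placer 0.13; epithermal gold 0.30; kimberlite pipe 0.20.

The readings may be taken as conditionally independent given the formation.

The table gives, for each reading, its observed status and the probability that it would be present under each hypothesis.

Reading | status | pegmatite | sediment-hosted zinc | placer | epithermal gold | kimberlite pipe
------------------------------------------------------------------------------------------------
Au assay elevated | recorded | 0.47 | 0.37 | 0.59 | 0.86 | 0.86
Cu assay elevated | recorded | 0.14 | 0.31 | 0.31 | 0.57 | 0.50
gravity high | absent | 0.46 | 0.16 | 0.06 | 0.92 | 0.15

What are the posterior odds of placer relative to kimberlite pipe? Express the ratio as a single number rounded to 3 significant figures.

Posterior odds equal prior odds times the likelihood ratio; only the two competing hypotheses matter (using 1 − P(present | H) for each absent reading).
  placer: 0.13 × 0.59 × 0.31 × (1 − 0.06) = 0.02235
  kimberlite pipe: 0.20 × 0.86 × 0.50 × (1 − 0.15) = 0.0731
Odds(placer : kimberlite pipe) = 0.02235 / 0.0731 ≈ 0.306.

0.306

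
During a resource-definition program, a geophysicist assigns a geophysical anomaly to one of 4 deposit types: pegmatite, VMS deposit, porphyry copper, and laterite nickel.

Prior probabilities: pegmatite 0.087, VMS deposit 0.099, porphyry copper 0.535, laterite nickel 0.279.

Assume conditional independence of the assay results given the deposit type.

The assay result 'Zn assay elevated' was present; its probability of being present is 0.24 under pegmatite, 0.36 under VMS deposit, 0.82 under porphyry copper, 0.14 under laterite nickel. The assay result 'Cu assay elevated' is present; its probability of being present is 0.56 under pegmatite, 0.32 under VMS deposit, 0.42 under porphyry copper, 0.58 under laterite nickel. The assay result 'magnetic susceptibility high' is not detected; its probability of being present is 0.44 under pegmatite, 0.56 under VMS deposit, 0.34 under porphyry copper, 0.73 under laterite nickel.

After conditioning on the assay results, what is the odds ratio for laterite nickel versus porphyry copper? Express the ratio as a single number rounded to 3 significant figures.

Unnormalized posterior weight (prior times the assay result likelihoods) for each of the two hypotheses (using 1 − P(present | H) for each absent assay result):
  laterite nickel: 0.279 × 0.14 × 0.58 × (1 − 0.73) = 0.0061168
  porphyry copper: 0.535 × 0.82 × 0.42 × (1 − 0.34) = 0.12161
Odds(laterite nickel : porphyry copper) = 0.0061168 / 0.12161 ≈ 0.0503.

0.0503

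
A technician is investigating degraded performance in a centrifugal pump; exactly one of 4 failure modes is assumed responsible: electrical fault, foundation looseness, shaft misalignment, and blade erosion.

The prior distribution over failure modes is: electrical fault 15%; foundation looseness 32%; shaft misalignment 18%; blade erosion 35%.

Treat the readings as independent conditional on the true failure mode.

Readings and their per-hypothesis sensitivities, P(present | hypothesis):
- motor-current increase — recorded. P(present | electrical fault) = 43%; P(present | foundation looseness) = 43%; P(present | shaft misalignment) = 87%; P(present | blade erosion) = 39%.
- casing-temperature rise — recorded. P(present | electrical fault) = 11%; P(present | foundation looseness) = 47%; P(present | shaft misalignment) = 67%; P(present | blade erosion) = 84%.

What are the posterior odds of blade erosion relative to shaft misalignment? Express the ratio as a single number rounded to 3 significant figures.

Unnormalized posterior weight (prior times the reading likelihoods) for each of the two hypotheses:
  blade erosion: 0.35 × 0.39 × 0.84 = 0.11466
  shaft misalignment: 0.18 × 0.87 × 0.67 = 0.10492
Posterior odds = 0.11466 / 0.10492 ≈ 1.09.

1.09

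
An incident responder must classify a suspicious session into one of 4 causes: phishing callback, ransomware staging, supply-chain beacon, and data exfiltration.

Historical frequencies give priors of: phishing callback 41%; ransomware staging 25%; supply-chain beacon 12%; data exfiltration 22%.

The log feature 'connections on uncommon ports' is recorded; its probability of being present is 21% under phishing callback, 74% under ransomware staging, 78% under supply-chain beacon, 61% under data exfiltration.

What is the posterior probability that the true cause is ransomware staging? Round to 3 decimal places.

For each hypothesis, the unnormalized posterior weight is prior × likelihood:
  phishing callback: 0.41 × 0.21 = 0.0861
  ransomware staging: 0.25 × 0.74 = 0.185
  supply-chain beacon: 0.12 × 0.78 = 0.0936
  data exfiltration: 0.22 × 0.61 = 0.1342
Marginal likelihood of the evidence = 0.4989.
P(ransomware staging | evidence) = 0.185 / 0.4989 ≈ 0.371.

0.371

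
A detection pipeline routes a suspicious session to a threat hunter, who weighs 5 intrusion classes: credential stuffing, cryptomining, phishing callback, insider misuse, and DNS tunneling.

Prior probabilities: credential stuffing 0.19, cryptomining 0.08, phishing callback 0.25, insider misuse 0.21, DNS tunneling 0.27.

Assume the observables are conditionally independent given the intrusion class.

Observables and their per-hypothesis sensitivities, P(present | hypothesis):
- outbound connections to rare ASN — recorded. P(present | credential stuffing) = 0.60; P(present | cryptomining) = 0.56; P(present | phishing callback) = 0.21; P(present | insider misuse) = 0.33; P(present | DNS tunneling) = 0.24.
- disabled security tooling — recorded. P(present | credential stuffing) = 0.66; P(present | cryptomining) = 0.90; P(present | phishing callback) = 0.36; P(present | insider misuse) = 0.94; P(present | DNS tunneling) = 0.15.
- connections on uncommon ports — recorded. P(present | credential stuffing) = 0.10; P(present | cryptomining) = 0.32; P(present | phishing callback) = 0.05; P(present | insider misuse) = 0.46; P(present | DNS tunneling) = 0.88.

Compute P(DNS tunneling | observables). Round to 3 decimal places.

For each hypothesis, the unnormalized posterior weight is prior × product of the observable likelihoods:
  credential stuffing: 0.19 × 0.60 × 0.66 × 0.10 = 0.007524
  cryptomining: 0.08 × 0.56 × 0.90 × 0.32 = 0.012902
  phishing callback: 0.25 × 0.21 × 0.36 × 0.05 = 0.000945
  insider misuse: 0.21 × 0.33 × 0.94 × 0.46 = 0.029965
  DNS tunneling: 0.27 × 0.24 × 0.15 × 0.88 = 0.0085536
The unnormalized weights sum to 0.05989.
P(DNS tunneling | evidence) = 0.0085536 / 0.05989 ≈ 0.143.

0.143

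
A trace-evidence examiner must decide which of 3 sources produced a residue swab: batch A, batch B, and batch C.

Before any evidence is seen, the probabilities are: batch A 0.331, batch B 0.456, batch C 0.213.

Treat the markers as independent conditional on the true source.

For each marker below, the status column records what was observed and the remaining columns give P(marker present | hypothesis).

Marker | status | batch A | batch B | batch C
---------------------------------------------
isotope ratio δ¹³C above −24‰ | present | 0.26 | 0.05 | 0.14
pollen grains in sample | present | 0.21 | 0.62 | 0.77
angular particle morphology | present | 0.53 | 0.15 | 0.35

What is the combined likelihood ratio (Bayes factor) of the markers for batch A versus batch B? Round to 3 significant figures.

6.22

The Bayes factor is the ratio of the joint likelihoods of the marker pattern under the two hypotheses.
  batch A: 0.26 × 0.21 × 0.53 = 0.028938
  batch B: 0.05 × 0.62 × 0.15 = 0.00465
Bayes factor = 0.028938 / 0.00465 ≈ 6.22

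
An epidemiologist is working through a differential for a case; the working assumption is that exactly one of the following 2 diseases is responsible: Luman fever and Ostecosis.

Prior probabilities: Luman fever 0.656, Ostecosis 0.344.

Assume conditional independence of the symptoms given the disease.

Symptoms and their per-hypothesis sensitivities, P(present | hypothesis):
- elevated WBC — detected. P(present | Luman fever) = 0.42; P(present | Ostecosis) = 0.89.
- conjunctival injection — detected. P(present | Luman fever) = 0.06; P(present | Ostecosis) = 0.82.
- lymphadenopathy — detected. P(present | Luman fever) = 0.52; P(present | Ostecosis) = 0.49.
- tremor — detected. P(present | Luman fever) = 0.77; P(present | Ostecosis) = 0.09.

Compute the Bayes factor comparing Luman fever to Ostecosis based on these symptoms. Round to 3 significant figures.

Take the product of per-symptom likelihoods under each hypothesis, then divide.
  Luman fever: 0.42 × 0.06 × 0.52 × 0.77 = 0.01009
  Ostecosis: 0.89 × 0.82 × 0.49 × 0.09 = 0.032184
Bayes factor = 0.01009 / 0.032184 ≈ 0.314

0.314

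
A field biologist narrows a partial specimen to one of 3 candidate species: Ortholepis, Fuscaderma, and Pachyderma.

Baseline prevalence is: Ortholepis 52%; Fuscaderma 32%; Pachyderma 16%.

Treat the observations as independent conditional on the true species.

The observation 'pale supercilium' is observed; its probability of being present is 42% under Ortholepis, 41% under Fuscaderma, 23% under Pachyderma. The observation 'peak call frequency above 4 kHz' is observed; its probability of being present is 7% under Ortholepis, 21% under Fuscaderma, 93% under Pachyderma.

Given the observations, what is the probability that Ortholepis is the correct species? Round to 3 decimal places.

For each hypothesis, the unnormalized posterior weight is prior × product of the observation likelihoods:
  Ortholepis: 0.52 × 0.42 × 0.07 = 0.015288
  Fuscaderma: 0.32 × 0.41 × 0.21 = 0.027552
  Pachyderma: 0.16 × 0.23 × 0.93 = 0.034224
The unnormalized weights sum to 0.077064.
P(Ortholepis | evidence) = 0.015288 / 0.077064 ≈ 0.198.

0.198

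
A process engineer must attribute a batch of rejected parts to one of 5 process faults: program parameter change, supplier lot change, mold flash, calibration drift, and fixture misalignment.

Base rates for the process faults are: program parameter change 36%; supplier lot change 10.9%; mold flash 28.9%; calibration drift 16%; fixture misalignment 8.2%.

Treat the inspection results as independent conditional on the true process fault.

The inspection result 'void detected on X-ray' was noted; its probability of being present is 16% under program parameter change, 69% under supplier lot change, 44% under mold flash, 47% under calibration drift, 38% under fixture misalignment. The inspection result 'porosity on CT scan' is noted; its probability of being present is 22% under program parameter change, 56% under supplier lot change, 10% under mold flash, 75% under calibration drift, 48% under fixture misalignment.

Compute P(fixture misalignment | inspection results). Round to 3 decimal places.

0.108

Multiply each prior by the joint likelihood of the inspection result pattern:
  program parameter change: 0.360 × 0.16 × 0.22 = 0.012672
  supplier lot change: 0.109 × 0.69 × 0.56 = 0.042118
  mold flash: 0.289 × 0.44 × 0.10 = 0.012716
  calibration drift: 0.160 × 0.47 × 0.75 = 0.0564
  fixture misalignment: 0.082 × 0.38 × 0.48 = 0.014957
The unnormalized weights sum to 0.13886.
P(fixture misalignment | evidence) = 0.014957 / 0.13886 ≈ 0.108.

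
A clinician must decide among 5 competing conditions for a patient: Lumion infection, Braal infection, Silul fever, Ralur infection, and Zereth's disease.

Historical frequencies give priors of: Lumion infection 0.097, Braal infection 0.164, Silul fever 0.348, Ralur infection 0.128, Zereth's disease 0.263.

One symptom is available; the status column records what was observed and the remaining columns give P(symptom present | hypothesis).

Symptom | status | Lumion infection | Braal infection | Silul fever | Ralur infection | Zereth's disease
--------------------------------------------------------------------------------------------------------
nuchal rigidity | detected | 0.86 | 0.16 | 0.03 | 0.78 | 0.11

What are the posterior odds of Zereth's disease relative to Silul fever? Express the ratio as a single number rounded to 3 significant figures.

2.77

The normalizing constant cancels in an odds ratio, so compute prior × likelihood for the two hypotheses only:
  Zereth's disease: 0.263 × 0.11 = 0.02893
  Silul fever: 0.348 × 0.03 = 0.01044
Odds(Zereth's disease : Silul fever) = 0.02893 / 0.01044 ≈ 2.77.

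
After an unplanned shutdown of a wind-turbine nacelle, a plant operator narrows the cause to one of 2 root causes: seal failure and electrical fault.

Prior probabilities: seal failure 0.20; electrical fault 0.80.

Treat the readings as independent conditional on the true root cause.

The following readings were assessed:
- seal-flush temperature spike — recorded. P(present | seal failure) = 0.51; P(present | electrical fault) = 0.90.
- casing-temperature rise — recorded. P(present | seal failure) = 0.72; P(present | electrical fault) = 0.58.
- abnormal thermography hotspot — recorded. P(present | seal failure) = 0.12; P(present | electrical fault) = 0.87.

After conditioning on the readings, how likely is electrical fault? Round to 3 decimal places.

For each hypothesis, the unnormalized posterior weight is prior × product of the reading likelihoods:
  seal failure: 0.20 × 0.51 × 0.72 × 0.12 = 0.0088128
  electrical fault: 0.80 × 0.90 × 0.58 × 0.87 = 0.36331
Normalizing constant Z = 0.0088128 + 0.36331 = 0.37212.
P(electrical fault | evidence) = 0.36331 / 0.37212 ≈ 0.976.

0.976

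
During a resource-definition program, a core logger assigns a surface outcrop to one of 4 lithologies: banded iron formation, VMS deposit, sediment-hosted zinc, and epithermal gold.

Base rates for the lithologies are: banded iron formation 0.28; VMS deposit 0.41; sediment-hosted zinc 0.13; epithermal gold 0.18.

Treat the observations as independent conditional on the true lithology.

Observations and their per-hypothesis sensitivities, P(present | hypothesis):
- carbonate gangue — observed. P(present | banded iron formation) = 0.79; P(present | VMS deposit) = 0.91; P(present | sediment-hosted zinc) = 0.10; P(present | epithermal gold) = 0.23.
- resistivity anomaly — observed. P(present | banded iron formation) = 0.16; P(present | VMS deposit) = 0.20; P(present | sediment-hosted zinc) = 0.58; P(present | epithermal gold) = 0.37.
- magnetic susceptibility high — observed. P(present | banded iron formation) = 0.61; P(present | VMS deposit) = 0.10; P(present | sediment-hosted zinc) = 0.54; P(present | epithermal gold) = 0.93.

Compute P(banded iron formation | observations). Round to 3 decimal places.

By Bayes' rule with conditional independence, the unnormalized weight for each hypothesis is prior × ∏ likelihoods:
  banded iron formation: 0.28 × 0.79 × 0.16 × 0.61 = 0.021589
  VMS deposit: 0.41 × 0.91 × 0.20 × 0.10 = 0.007462
  sediment-hosted zinc: 0.13 × 0.10 × 0.58 × 0.54 = 0.0040716
  epithermal gold: 0.18 × 0.23 × 0.37 × 0.93 = 0.014246
Marginal likelihood of the evidence = 0.047368.
P(banded iron formation | evidence) = 0.021589 / 0.047368 ≈ 0.456.

0.456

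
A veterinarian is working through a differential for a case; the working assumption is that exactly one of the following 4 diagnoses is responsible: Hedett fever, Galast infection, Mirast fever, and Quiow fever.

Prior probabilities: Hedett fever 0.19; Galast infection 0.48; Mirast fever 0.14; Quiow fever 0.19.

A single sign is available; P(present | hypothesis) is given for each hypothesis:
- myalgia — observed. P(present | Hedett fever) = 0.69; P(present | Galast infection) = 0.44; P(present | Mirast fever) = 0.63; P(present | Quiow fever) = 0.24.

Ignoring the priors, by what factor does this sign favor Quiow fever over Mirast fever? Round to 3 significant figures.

Likelihood of this sign under each hypothesis:
  Quiow fever: 0.24
  Mirast fever: 0.63
Bayes factor = 0.24 / 0.63 ≈ 0.381

0.381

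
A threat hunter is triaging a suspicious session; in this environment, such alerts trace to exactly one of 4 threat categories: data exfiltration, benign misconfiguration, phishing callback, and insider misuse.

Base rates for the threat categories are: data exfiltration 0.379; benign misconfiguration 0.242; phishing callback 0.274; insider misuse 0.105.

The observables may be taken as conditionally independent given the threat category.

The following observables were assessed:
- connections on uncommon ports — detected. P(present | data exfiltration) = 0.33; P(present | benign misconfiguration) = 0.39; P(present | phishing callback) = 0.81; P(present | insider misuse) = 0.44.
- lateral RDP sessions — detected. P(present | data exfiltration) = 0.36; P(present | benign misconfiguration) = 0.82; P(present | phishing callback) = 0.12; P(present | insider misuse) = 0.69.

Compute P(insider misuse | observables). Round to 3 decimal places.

0.176

For each hypothesis, the unnormalized posterior weight is prior × product of the observable likelihoods:
  data exfiltration: 0.379 × 0.33 × 0.36 = 0.045025
  benign misconfiguration: 0.242 × 0.39 × 0.82 = 0.077392
  phishing callback: 0.274 × 0.81 × 0.12 = 0.026633
  insider misuse: 0.105 × 0.44 × 0.69 = 0.031878
Normalizing constant Z = 0.045025 + 0.077392 + 0.026633 + 0.031878 = 0.18093.
P(insider misuse | evidence) = 0.031878 / 0.18093 ≈ 0.176.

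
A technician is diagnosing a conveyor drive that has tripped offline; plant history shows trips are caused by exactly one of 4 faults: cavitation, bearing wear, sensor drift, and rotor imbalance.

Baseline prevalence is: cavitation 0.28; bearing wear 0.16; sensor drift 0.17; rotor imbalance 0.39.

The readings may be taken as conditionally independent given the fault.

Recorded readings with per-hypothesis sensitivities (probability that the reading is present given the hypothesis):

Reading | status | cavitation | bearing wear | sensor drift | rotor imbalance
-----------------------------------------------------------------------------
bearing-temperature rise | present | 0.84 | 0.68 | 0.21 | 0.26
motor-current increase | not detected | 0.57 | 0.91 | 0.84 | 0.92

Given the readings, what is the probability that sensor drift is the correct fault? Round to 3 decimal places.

For each hypothesis, the unnormalized posterior weight is prior × product of the reading likelihoods (using 1 − P(present | H) for each absent reading):
  cavitation: 0.28 × 0.84 × (1 − 0.57) = 0.10114
  bearing wear: 0.16 × 0.68 × (1 − 0.91) = 0.009792
  sensor drift: 0.17 × 0.21 × (1 − 0.84) = 0.005712
  rotor imbalance: 0.39 × 0.26 × (1 − 0.92) = 0.008112
Normalizing constant Z = 0.10114 + 0.009792 + 0.005712 + 0.008112 = 0.12475.
P(sensor drift | evidence) = 0.005712 / 0.12475 ≈ 0.046.

0.046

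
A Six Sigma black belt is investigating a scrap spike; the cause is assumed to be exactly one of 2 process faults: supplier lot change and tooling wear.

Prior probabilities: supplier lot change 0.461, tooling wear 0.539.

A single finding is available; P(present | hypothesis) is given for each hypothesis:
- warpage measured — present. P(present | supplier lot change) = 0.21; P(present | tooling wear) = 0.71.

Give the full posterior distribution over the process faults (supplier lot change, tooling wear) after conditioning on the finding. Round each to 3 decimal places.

Multiply each prior by the likelihood of the finding:
  supplier lot change: 0.461 × 0.21 = 0.09681
  tooling wear: 0.539 × 0.71 = 0.38269
Normalizing constant Z = 0.09681 + 0.38269 = 0.4795.
P(supplier lot change | evidence) = 0.09681 / 0.4795 ≈ 0.202
P(tooling wear | evidence) = 0.38269 / 0.4795 ≈ 0.798

0.202, 0.798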